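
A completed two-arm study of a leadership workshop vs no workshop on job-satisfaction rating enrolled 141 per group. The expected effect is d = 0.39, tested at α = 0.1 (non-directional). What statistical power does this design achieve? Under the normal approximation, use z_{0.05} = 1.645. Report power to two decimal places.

For two equal groups, power = Φ(d·√(n/2) − z_{α/2}).
d·√(n/2) = 0.39 × √(141/2) = 0.39 × 8.396 = 3.275.
z_β = 3.275 − 1.645 = 1.630.
Power = Φ(1.630) = 0.948.

power ≈ 0.95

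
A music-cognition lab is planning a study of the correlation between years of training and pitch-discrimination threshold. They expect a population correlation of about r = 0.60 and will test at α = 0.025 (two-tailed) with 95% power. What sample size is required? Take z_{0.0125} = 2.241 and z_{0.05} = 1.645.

n = 35

Fisher's z: C = ½·ln((1+r)/(1−r)) = ½·ln(4.0000) = 0.6931.
n = ((z_{α/2} + z_β)/C)² + 3.
(2.241 + 1.645) / 0.6931 = 3.886 / 0.6931 = 5.607.
n = 5.607² + 3 = 31.44 + 3 = 34.4.
Round up.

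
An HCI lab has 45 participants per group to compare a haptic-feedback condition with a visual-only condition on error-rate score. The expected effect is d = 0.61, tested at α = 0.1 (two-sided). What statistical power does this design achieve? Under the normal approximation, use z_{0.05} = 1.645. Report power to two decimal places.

For two equal groups, power = Φ(d·√(n/2) − z_{α/2}).
d·√(n/2) = 0.61 × √(45/2) = 0.61 × 4.743 = 2.893.
z_β = 2.893 − 1.645 = 1.248.
Power = Φ(1.248) = 0.894.

power ≈ 0.89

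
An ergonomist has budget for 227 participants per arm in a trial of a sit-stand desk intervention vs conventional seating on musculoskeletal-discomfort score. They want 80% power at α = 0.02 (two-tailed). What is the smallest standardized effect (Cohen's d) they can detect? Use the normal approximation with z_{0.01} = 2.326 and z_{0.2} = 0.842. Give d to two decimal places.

d_min ≈ 0.30

For two independent groups of n = 227 each: d_min = (z_{α/2} + z_β)·√(2/n).
z-sum = 2.326 + 0.842 = 3.168.
d_min = 3.168 × √(2/227) = 3.168 × 0.0939 = 0.297.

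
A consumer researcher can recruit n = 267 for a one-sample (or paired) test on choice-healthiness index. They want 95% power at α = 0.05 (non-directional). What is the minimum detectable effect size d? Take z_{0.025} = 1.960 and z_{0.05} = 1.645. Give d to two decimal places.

For a single sample (or paired design) of n = 267: d_min = (z_{α/2} + z_β)/√n.
z-sum = 1.960 + 1.645 = 3.605.
d_min = 3.605 / √267 = 3.605 / 16.340 = 0.221.

d_min ≈ 0.22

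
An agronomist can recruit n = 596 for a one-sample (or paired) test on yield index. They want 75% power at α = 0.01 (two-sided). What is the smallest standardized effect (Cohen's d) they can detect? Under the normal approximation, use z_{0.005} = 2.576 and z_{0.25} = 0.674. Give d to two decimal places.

d_min ≈ 0.13

For a single sample (or paired design) of n = 596: d_min = (z_{α/2} + z_β)/√n.
z-sum = 2.576 + 0.674 = 3.250.
d_min = 3.250 / √596 = 3.250 / 24.413 = 0.133.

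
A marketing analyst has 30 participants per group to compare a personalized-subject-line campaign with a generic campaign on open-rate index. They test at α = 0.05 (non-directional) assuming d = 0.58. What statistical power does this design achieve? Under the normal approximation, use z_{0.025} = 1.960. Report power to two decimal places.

For two equal groups, power = Φ(d·√(n/2) − z_{α/2}).
d·√(n/2) = 0.58 × √(30/2) = 0.58 × 3.873 = 2.246.
z_β = 2.246 − 1.960 = 0.286.
Power = Φ(0.286) = 0.613.

power ≈ 0.61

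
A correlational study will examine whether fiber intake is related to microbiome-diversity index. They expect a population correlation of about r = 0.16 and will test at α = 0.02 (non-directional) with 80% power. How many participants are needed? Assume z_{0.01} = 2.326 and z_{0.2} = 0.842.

n = 389

Fisher's z: C = ½·ln((1+r)/(1−r)) = ½·ln(1.3810) = 0.1614.
n = ((z_{α/2} + z_β)/C)² + 3.
(2.326 + 0.842) / 0.1614 = 3.168 / 0.1614 = 19.628.
n = 19.628² + 3 = 385.27 + 3 = 388.3.
Round up.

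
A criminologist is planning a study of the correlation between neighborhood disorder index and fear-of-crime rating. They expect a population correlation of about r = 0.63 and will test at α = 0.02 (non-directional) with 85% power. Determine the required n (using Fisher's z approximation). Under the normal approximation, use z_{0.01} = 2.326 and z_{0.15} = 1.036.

Fisher's z: C = ½·ln((1+r)/(1−r)) = ½·ln(4.4054) = 0.7414.
n = ((z_{α/2} + z_β)/C)² + 3.
(2.326 + 1.036) / 0.7414 = 3.362 / 0.7414 = 4.535.
n = 4.535² + 3 = 20.56 + 3 = 23.6.
Round up.

n = 24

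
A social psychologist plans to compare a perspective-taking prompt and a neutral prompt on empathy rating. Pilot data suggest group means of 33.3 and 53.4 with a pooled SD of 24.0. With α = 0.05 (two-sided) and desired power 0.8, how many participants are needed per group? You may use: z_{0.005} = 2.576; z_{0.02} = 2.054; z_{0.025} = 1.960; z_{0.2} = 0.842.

Cohen's d = |M₁ − M₂| / SD_pooled = |33.3 − 53.4| / 24.0 = 20.1 / 24.0 = 0.838.
For two independent groups with equal n: n = 2·((z_{α/2} + z_β) / d)².
z_{α/2} + z_β = 1.960 + 0.842 = 2.802.
n = 2 × (2.802 / 0.838)² = 2 × 3.344² = 2 × 11.18 = 22.4.
Round up to the next whole participant.

n = 23 per group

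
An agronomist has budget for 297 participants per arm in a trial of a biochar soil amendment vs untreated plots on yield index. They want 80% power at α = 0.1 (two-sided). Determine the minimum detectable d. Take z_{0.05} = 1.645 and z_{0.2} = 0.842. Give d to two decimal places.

d_min ≈ 0.20

For two independent groups of n = 297 each: d_min = (z_{α/2} + z_β)·√(2/n).
z-sum = 1.645 + 0.842 = 2.487.
d_min = 2.487 × √(2/297) = 2.487 × 0.0821 = 0.204.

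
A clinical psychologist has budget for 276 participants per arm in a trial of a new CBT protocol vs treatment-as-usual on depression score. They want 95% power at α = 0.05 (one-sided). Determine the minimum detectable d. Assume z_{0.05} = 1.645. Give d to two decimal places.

d_min ≈ 0.28

For two independent groups of n = 276 each: d_min = (z_{α} + z_β)·√(2/n).
z-sum = 1.645 + 1.645 = 3.290.
d_min = 3.290 × √(2/276) = 3.290 × 0.0851 = 0.280.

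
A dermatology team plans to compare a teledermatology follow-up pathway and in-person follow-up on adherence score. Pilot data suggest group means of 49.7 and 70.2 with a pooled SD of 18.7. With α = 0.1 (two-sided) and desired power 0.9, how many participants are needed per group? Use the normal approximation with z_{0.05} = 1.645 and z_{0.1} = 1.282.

n = 15 per group

Cohen's d = |M₁ − M₂| / SD_pooled = |49.7 − 70.2| / 18.7 = 20.5 / 18.7 = 1.096.
For two independent groups with equal n: n = 2·((z_{α/2} + z_β) / d)².
z_{α/2} + z_β = 1.645 + 1.282 = 2.927.
n = 2 × (2.927 / 1.096)² = 2 × 2.671² = 2 × 7.13 = 14.3.
Round up to the next whole participant.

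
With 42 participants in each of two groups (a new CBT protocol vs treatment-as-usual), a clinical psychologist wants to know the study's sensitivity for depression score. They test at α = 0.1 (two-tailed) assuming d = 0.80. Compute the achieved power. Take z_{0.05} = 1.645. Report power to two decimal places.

For two equal groups, power = Φ(d·√(n/2) − z_{α/2}).
d·√(n/2) = 0.80 × √(42/2) = 0.80 × 4.583 = 3.666.
z_β = 3.666 − 1.645 = 2.021.
Power = Φ(2.021) = 0.978.

power ≈ 0.98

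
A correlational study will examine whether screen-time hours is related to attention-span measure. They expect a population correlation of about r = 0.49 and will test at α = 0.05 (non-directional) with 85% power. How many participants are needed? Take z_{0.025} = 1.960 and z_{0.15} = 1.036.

n = 35

Fisher's z: C = ½·ln((1+r)/(1−r)) = ½·ln(2.9216) = 0.5361.
n = ((z_{α/2} + z_β)/C)² + 3.
(1.960 + 1.036) / 0.5361 = 2.996 / 0.5361 = 5.589.
n = 5.589² + 3 = 31.23 + 3 = 34.2.
Round up.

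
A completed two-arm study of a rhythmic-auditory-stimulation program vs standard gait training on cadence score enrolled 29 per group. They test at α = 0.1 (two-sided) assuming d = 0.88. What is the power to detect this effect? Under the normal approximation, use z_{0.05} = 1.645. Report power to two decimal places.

power ≈ 0.96

For two equal groups, power = Φ(d·√(n/2) − z_{α/2}).
d·√(n/2) = 0.88 × √(29/2) = 0.88 × 3.808 = 3.351.
z_β = 3.351 − 1.645 = 1.706.
Power = Φ(1.706) = 0.956.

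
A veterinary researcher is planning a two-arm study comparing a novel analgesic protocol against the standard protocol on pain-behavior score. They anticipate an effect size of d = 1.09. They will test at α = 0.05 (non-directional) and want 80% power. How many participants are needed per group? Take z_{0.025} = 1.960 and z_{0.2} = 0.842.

n = 14 per group

For two independent groups with equal n: n = 2·((z_{α/2} + z_β) / d)².
z_{α/2} + z_β = 1.960 + 0.842 = 2.802.
n = 2 × (2.802 / 1.09)² = 2 × 2.571² = 2 × 6.61 = 13.2.
Round up to the next whole participant.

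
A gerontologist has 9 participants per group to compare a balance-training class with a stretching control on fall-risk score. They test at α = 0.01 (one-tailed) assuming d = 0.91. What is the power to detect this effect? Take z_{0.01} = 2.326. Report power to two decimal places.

For two equal groups, power = Φ(d·√(n/2) − z_{α}).
d·√(n/2) = 0.91 × √(9/2) = 0.91 × 2.121 = 1.930.
z_β = 1.930 − 2.326 = -0.396.
Power = Φ(-0.396) = 0.346.

power ≈ 0.35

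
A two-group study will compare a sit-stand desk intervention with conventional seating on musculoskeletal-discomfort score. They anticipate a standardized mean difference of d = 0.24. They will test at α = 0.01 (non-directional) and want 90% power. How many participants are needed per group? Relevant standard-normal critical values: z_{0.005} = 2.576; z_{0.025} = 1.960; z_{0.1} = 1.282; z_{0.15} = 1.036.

n = 517 per group

For two independent groups with equal n: n = 2·((z_{α/2} + z_β) / d)².
z_{α/2} + z_β = 2.576 + 1.282 = 3.858.
n = 2 × (3.858 / 0.24)² = 2 × 16.075² = 2 × 258.41 = 516.8.
Round up to the next whole participant.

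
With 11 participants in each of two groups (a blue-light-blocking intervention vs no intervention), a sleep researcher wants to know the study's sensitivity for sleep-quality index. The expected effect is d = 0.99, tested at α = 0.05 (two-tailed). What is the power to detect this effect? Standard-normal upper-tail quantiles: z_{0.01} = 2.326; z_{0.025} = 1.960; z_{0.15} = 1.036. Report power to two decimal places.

For two equal groups, power = Φ(d·√(n/2) − z_{α/2}).
d·√(n/2) = 0.99 × √(11/2) = 0.99 × 2.345 = 2.322.
z_β = 2.322 − 1.960 = 0.362.
Power = Φ(0.362) = 0.641.

power ≈ 0.64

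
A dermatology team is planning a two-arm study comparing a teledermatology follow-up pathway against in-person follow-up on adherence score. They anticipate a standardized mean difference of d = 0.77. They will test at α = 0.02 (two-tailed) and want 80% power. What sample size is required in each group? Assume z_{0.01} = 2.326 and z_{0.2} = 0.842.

n = 34 per group

For two independent groups with equal n: n = 2·((z_{α/2} + z_β) / d)².
z_{α/2} + z_β = 2.326 + 0.842 = 3.168.
n = 2 × (3.168 / 0.77)² = 2 × 4.114² = 2 × 16.93 = 33.9.
Round up to the next whole participant.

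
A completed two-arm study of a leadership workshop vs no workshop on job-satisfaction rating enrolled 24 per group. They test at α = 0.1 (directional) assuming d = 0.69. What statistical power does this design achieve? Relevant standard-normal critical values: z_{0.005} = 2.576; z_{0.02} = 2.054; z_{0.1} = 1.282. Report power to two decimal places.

power ≈ 0.87

For two equal groups, power = Φ(d·√(n/2) − z_{α}).
d·√(n/2) = 0.69 × √(24/2) = 0.69 × 3.464 = 2.390.
z_β = 2.390 − 1.282 = 1.108.
Power = Φ(1.108) = 0.866.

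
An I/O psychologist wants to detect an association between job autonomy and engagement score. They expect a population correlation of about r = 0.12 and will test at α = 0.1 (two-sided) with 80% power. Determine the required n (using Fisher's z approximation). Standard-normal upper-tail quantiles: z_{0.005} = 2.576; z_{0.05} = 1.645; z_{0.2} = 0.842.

n = 429

Fisher's z: C = ½·ln((1+r)/(1−r)) = ½·ln(1.2727) = 0.1206.
n = ((z_{α/2} + z_β)/C)² + 3.
(1.645 + 0.842) / 0.1206 = 2.487 / 0.1206 = 20.622.
n = 20.622² + 3 = 425.26 + 3 = 428.3.
Round up.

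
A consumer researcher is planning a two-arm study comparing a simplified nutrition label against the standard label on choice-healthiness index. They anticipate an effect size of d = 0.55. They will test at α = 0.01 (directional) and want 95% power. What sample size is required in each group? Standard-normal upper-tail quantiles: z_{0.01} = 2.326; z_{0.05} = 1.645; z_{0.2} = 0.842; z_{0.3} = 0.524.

n = 105 per group

For two independent groups with equal n: n = 2·((z_{α} + z_β) / d)².
z_{α} + z_β = 2.326 + 1.645 = 3.971.
n = 2 × (3.971 / 0.55)² = 2 × 7.220² = 2 × 52.13 = 104.3.
Round up to the next whole participant.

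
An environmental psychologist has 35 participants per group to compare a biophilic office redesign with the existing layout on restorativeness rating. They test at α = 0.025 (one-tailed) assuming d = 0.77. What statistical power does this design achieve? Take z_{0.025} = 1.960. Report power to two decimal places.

For two equal groups, power = Φ(d·√(n/2) − z_{α}).
d·√(n/2) = 0.77 × √(35/2) = 0.77 × 4.183 = 3.221.
z_β = 3.221 − 1.960 = 1.261.
Power = Φ(1.261) = 0.896.

power ≈ 0.90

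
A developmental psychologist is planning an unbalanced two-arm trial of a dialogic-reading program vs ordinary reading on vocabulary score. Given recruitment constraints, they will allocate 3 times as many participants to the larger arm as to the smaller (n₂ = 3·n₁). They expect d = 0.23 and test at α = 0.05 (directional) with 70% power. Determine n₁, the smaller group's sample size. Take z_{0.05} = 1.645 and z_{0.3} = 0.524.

With allocation ratio k = n₂/n₁ = 3, Var(x̄₁−x̄₂) = σ²(1/n₁ + 1/(k·n₁)) = σ²·(k+1)/(k·n₁).
So n₁ = (1 + 1/k)·((z_{α} + z_β)/d)² = 1.333 × (2.169/0.23)².
n₁ = 1.333 × 88.93 = 118.6.
Round up: n₁ = 119, giving n₂ = 3 × 119 = 357.

n₁ = 119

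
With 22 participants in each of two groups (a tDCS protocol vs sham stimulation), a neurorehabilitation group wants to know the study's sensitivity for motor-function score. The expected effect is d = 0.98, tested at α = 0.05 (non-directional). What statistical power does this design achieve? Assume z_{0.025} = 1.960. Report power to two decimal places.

power ≈ 0.90

For two equal groups, power = Φ(d·√(n/2) − z_{α/2}).
d·√(n/2) = 0.98 × √(22/2) = 0.98 × 3.317 = 3.250.
z_β = 3.250 − 1.960 = 1.290.
Power = Φ(1.290) = 0.902.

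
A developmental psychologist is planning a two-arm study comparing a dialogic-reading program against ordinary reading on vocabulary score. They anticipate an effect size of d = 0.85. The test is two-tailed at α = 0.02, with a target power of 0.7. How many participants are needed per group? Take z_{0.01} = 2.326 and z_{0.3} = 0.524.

For two independent groups with equal n: n = 2·((z_{α/2} + z_β) / d)².
z_{α/2} + z_β = 2.326 + 0.524 = 2.850.
n = 2 × (2.850 / 0.85)² = 2 × 3.353² = 2 × 11.24 = 22.5.
Round up to the next whole participant.

n = 23 per group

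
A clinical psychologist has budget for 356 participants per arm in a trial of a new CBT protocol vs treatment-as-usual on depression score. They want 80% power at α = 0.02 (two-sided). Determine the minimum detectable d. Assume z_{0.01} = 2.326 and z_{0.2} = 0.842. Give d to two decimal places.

For two independent groups of n = 356 each: d_min = (z_{α/2} + z_β)·√(2/n).
z-sum = 2.326 + 0.842 = 3.168.
d_min = 3.168 × √(2/356) = 3.168 × 0.0750 = 0.237.

d_min ≈ 0.24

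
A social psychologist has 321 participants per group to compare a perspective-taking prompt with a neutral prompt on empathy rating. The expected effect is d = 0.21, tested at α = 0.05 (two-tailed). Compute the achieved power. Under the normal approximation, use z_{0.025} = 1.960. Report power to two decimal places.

For two equal groups, power = Φ(d·√(n/2) − z_{α/2}).
d·√(n/2) = 0.21 × √(321/2) = 0.21 × 12.669 = 2.660.
z_β = 2.660 − 1.960 = 0.700.
Power = Φ(0.700) = 0.758.

power ≈ 0.76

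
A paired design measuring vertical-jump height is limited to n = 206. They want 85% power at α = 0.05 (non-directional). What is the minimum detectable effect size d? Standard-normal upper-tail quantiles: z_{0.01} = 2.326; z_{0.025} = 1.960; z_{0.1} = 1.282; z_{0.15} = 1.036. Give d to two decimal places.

For a single sample (or paired design) of n = 206: d_min = (z_{α/2} + z_β)/√n.
z-sum = 1.960 + 1.036 = 2.996.
d_min = 2.996 / √206 = 2.996 / 14.353 = 0.209.

d_min ≈ 0.21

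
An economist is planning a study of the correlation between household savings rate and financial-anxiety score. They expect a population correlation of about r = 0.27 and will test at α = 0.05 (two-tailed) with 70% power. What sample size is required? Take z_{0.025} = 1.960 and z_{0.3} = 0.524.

Fisher's z: C = ½·ln((1+r)/(1−r)) = ½·ln(1.7397) = 0.2769.
n = ((z_{α/2} + z_β)/C)² + 3.
(1.960 + 0.524) / 0.2769 = 2.484 / 0.2769 = 8.971.
n = 8.971² + 3 = 80.47 + 3 = 83.5.
Round up.

n = 84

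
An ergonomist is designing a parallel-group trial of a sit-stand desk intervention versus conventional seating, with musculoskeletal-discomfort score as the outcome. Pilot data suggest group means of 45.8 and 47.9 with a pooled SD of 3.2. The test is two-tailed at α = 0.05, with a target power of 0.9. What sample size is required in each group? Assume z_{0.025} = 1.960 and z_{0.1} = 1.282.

Cohen's d = |M₁ − M₂| / SD_pooled = |45.8 − 47.9| / 3.2 = 2.1 / 3.2 = 0.656.
For two independent groups with equal n: n = 2·((z_{α/2} + z_β) / d)².
z_{α/2} + z_β = 1.960 + 1.282 = 3.242.
n = 2 × (3.242 / 0.656)² = 2 × 4.942² = 2 × 24.42 = 48.8.
Round up to the next whole participant.

n = 49 per group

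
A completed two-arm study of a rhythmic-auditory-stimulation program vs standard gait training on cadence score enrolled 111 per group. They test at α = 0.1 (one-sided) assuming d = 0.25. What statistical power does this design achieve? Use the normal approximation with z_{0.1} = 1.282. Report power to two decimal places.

power ≈ 0.72

For two equal groups, power = Φ(d·√(n/2) − z_{α}).
d·√(n/2) = 0.25 × √(111/2) = 0.25 × 7.450 = 1.862.
z_β = 1.862 − 1.282 = 0.580.
Power = Φ(0.580) = 0.719.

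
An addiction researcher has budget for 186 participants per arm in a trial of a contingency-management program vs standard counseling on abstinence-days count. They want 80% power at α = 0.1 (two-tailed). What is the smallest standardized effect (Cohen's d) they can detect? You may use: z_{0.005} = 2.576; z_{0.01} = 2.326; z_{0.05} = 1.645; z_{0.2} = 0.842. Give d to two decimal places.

For two independent groups of n = 186 each: d_min = (z_{α/2} + z_β)·√(2/n).
z-sum = 1.645 + 0.842 = 2.487.
d_min = 2.487 × √(2/186) = 2.487 × 0.1037 = 0.258.

d_min ≈ 0.26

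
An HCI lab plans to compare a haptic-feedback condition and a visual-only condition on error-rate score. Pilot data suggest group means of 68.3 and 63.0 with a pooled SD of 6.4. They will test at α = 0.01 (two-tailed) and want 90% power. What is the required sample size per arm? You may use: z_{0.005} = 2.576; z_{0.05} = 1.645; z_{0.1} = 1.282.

n = 44 per group

Cohen's d = |M₁ − M₂| / SD_pooled = |68.3 − 63.0| / 6.4 = 5.3 / 6.4 = 0.828.
For two independent groups with equal n: n = 2·((z_{α/2} + z_β) / d)².
z_{α/2} + z_β = 2.576 + 1.282 = 3.858.
n = 2 × (3.858 / 0.828)² = 2 × 4.659² = 2 × 21.71 = 43.4.
Round up to the next whole participant.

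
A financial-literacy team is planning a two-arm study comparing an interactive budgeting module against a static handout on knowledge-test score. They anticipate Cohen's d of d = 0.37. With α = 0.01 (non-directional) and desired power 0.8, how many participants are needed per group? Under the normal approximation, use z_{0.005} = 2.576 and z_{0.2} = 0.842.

For two independent groups with equal n: n = 2·((z_{α/2} + z_β) / d)².
z_{α/2} + z_β = 2.576 + 0.842 = 3.418.
n = 2 × (3.418 / 0.37)² = 2 × 9.238² = 2 × 85.34 = 170.7.
Round up to the next whole participant.

n = 171 per group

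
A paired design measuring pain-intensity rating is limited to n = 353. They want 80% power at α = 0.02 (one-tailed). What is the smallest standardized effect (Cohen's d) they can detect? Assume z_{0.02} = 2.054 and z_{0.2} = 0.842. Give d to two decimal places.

For a single sample (or paired design) of n = 353: d_min = (z_{α} + z_β)/√n.
z-sum = 2.054 + 0.842 = 2.896.
d_min = 2.896 / √353 = 2.896 / 18.788 = 0.154.

d_min ≈ 0.15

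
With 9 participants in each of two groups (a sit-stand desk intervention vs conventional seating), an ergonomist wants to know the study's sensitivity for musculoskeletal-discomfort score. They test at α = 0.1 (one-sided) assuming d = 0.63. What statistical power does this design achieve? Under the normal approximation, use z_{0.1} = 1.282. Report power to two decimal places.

For two equal groups, power = Φ(d·√(n/2) − z_{α}).
d·√(n/2) = 0.63 × √(9/2) = 0.63 × 2.121 = 1.336.
z_β = 1.336 − 1.282 = 0.054.
Power = Φ(0.054) = 0.522.

power ≈ 0.52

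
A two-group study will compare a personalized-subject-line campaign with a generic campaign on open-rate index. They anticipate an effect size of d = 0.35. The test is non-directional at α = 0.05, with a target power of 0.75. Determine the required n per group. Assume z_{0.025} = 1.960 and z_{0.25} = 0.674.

For two independent groups with equal n: n = 2·((z_{α/2} + z_β) / d)².
z_{α/2} + z_β = 1.960 + 0.674 = 2.634.
n = 2 × (2.634 / 0.35)² = 2 × 7.526² = 2 × 56.64 = 113.3.
Round up to the next whole participant.

n = 114 per group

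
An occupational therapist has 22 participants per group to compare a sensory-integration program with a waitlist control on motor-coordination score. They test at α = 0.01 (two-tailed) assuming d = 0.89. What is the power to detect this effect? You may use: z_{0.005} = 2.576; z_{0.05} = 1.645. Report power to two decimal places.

power ≈ 0.65

For two equal groups, power = Φ(d·√(n/2) − z_{α/2}).
d·√(n/2) = 0.89 × √(22/2) = 0.89 × 3.317 = 2.952.
z_β = 2.952 − 2.576 = 0.376.
Power = Φ(0.376) = 0.646.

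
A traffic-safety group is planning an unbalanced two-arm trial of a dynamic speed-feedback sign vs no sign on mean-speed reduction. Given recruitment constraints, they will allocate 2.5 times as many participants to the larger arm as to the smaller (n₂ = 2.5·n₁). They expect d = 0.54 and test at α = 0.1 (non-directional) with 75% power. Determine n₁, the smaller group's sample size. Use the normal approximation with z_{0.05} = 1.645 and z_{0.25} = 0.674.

n₁ = 26

With allocation ratio k = n₂/n₁ = 2.5, Var(x̄₁−x̄₂) = σ²(1/n₁ + 1/(k·n₁)) = σ²·(k+1)/(k·n₁).
So n₁ = (1 + 1/k)·((z_{α/2} + z_β)/d)² = 1.400 × (2.319/0.54)².
n₁ = 1.400 × 18.44 = 25.8.
Round up: n₁ = 26, giving n₂ = 2.5 × 26 = 65.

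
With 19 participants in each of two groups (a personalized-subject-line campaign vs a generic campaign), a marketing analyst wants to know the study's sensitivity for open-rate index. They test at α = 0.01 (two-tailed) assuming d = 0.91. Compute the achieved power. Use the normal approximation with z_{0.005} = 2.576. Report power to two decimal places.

For two equal groups, power = Φ(d·√(n/2) − z_{α/2}).
d·√(n/2) = 0.91 × √(19/2) = 0.91 × 3.082 = 2.805.
z_β = 2.805 − 2.576 = 0.229.
Power = Φ(0.229) = 0.590.

power ≈ 0.59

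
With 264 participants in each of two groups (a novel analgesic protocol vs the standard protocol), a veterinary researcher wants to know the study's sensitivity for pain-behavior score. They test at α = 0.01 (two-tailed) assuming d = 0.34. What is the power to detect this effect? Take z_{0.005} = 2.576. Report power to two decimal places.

power ≈ 0.91

For two equal groups, power = Φ(d·√(n/2) − z_{α/2}).
d·√(n/2) = 0.34 × √(264/2) = 0.34 × 11.489 = 3.906.
z_β = 3.906 − 2.576 = 1.330.
Power = Φ(1.330) = 0.908.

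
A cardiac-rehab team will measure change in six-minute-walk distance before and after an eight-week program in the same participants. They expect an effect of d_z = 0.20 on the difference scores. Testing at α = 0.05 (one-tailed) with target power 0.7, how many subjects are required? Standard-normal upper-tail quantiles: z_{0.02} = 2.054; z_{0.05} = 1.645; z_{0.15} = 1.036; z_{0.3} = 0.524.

n = 118 pairs

For a paired (one-sample on differences) test: n = ((z_{α} + z_β) / d)².
z_{α} + z_β = 1.645 + 0.524 = 2.169.
n = (2.169 / 0.20)² = 10.845² = 117.61.
Round up.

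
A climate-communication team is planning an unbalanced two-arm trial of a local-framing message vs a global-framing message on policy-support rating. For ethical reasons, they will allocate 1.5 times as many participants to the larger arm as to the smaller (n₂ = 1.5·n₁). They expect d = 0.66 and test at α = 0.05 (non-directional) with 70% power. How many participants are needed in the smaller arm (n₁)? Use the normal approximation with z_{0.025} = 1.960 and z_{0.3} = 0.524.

n₁ = 24

With allocation ratio k = n₂/n₁ = 1.5, Var(x̄₁−x̄₂) = σ²(1/n₁ + 1/(k·n₁)) = σ²·(k+1)/(k·n₁).
So n₁ = (1 + 1/k)·((z_{α/2} + z_β)/d)² = 1.667 × (2.484/0.66)².
n₁ = 1.667 × 14.16 = 23.6.
Round up: n₁ = 24, giving n₂ = 1.5 × 24 = 36.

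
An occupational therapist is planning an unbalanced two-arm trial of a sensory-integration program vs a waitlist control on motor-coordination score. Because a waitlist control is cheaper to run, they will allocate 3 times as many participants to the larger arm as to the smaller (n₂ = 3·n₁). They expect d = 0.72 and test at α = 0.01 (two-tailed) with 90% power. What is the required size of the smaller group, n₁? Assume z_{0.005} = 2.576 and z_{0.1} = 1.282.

n₁ = 39

With allocation ratio k = n₂/n₁ = 3, Var(x̄₁−x̄₂) = σ²(1/n₁ + 1/(k·n₁)) = σ²·(k+1)/(k·n₁).
So n₁ = (1 + 1/k)·((z_{α/2} + z_β)/d)² = 1.333 × (3.858/0.72)².
n₁ = 1.333 × 28.71 = 38.3.
Round up: n₁ = 39, giving n₂ = 3 × 39 = 117.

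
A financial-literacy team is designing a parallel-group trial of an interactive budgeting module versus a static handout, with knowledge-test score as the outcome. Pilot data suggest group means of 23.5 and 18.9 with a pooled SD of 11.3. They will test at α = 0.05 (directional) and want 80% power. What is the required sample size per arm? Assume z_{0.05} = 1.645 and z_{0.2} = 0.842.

Cohen's d = |M₁ − M₂| / SD_pooled = |23.5 − 18.9| / 11.3 = 4.6 / 11.3 = 0.407.
For two independent groups with equal n: n = 2·((z_{α} + z_β) / d)².
z_{α} + z_β = 1.645 + 0.842 = 2.487.
n = 2 × (2.487 / 0.407)² = 2 × 6.111² = 2 × 37.34 = 74.7.
Round up to the next whole participant.

n = 75 per group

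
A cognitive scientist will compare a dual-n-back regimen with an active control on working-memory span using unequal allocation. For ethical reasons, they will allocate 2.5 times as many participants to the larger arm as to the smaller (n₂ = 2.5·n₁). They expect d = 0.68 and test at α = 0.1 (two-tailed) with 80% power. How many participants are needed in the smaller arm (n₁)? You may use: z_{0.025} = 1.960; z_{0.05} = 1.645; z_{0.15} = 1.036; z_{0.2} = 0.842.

With allocation ratio k = n₂/n₁ = 2.5, Var(x̄₁−x̄₂) = σ²(1/n₁ + 1/(k·n₁)) = σ²·(k+1)/(k·n₁).
So n₁ = (1 + 1/k)·((z_{α/2} + z_β)/d)² = 1.400 × (2.487/0.68)².
n₁ = 1.400 × 13.38 = 18.7.
Round up: n₁ = 19, giving n₂ = ⌈2.5 × 19⌉ = ⌈47.5⌉ = 48.

n₁ = 19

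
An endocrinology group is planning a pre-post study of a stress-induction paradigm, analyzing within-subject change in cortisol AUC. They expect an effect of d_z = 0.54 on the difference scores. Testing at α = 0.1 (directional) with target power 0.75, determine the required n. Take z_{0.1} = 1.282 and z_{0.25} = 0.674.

n = 14 pairs

For a paired (one-sample on differences) test: n = ((z_{α} + z_β) / d)².
z_{α} + z_β = 1.282 + 0.674 = 1.956.
n = (1.956 / 0.54)² = 3.622² = 13.12.
Round up.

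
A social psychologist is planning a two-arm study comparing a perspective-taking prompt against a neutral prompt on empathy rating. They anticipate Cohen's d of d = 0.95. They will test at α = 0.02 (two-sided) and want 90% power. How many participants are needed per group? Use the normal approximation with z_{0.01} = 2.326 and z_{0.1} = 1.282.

For two independent groups with equal n: n = 2·((z_{α/2} + z_β) / d)².
z_{α/2} + z_β = 2.326 + 1.282 = 3.608.
n = 2 × (3.608 / 0.95)² = 2 × 3.798² = 2 × 14.42 = 28.8.
Round up to the next whole participant.

n = 29 per group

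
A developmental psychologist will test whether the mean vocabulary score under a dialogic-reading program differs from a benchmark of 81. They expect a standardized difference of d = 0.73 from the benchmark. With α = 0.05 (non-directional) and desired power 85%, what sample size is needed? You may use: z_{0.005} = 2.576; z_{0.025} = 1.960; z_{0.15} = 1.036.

n = 17

For a one-sample test: n = ((z_{α/2} + z_β) / d)².
z_{α/2} + z_β = 1.960 + 1.036 = 2.996.
n = (2.996 / 0.73)² = 4.104² = 16.84.
Round up.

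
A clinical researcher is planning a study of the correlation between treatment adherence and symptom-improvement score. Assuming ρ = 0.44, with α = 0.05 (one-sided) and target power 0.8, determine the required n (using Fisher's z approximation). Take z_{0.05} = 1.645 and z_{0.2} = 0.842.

Fisher's z: C = ½·ln((1+r)/(1−r)) = ½·ln(2.5714) = 0.4722.
n = ((z_{α} + z_β)/C)² + 3.
(1.645 + 0.842) / 0.4722 = 2.487 / 0.4722 = 5.267.
n = 5.267² + 3 = 27.74 + 3 = 30.7.
Round up.

n = 31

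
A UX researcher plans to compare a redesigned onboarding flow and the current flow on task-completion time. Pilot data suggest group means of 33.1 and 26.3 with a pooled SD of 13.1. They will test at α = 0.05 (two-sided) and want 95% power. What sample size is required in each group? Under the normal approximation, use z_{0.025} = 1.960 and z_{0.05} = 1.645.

n = 97 per group

Cohen's d = |M₁ − M₂| / SD_pooled = |33.1 − 26.3| / 13.1 = 6.8 / 13.1 = 0.519.
For two independent groups with equal n: n = 2·((z_{α/2} + z_β) / d)².
z_{α/2} + z_β = 1.960 + 1.645 = 3.605.
n = 2 × (3.605 / 0.519)² = 2 × 6.946² = 2 × 48.25 = 96.5.
Round up to the next whole participant.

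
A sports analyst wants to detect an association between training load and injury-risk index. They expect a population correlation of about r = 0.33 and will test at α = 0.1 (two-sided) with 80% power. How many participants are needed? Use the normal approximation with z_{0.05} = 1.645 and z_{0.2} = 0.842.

n = 56

Fisher's z: C = ½·ln((1+r)/(1−r)) = ½·ln(1.9851) = 0.3428.
n = ((z_{α/2} + z_β)/C)² + 3.
(1.645 + 0.842) / 0.3428 = 2.487 / 0.3428 = 7.255.
n = 7.255² + 3 = 52.63 + 3 = 55.6.
Round up.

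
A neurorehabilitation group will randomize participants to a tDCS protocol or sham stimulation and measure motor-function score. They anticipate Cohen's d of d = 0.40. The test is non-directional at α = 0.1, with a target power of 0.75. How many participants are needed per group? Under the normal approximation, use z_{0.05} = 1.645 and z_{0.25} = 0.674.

For two independent groups with equal n: n = 2·((z_{α/2} + z_β) / d)².
z_{α/2} + z_β = 1.645 + 0.674 = 2.319.
n = 2 × (2.319 / 0.40)² = 2 × 5.797² = 2 × 33.61 = 67.2.
Round up to the next whole participant.

n = 68 per group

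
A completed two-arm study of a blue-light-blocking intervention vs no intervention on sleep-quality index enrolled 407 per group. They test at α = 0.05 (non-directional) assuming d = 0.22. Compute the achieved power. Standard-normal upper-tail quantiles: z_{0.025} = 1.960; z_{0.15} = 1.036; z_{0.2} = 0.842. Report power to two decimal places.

For two equal groups, power = Φ(d·√(n/2) − z_{α/2}).
d·√(n/2) = 0.22 × √(407/2) = 0.22 × 14.265 = 3.138.
z_β = 3.138 − 1.960 = 1.178.
Power = Φ(1.178) = 0.881.

power ≈ 0.88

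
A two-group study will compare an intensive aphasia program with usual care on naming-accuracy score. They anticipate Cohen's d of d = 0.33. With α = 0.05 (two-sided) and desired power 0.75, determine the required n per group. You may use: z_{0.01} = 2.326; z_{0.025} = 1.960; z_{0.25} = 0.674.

For two independent groups with equal n: n = 2·((z_{α/2} + z_β) / d)².
z_{α/2} + z_β = 1.960 + 0.674 = 2.634.
n = 2 × (2.634 / 0.33)² = 2 × 7.982² = 2 × 63.71 = 127.4.
Round up to the next whole participant.

n = 128 per group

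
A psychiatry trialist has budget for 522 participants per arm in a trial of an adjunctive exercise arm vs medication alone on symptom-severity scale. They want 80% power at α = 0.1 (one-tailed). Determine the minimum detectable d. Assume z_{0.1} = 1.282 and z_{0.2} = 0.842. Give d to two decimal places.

For two independent groups of n = 522 each: d_min = (z_{α} + z_β)·√(2/n).
z-sum = 1.282 + 0.842 = 2.124.
d_min = 2.124 × √(2/522) = 2.124 × 0.0619 = 0.131.

d_min ≈ 0.13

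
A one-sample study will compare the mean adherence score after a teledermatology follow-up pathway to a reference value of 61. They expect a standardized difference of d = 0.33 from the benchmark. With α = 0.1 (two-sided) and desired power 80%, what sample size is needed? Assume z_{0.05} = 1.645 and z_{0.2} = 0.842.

For a one-sample test: n = ((z_{α/2} + z_β) / d)².
z_{α/2} + z_β = 1.645 + 0.842 = 2.487.
n = (2.487 / 0.33)² = 7.536² = 56.80.
Round up.

n = 57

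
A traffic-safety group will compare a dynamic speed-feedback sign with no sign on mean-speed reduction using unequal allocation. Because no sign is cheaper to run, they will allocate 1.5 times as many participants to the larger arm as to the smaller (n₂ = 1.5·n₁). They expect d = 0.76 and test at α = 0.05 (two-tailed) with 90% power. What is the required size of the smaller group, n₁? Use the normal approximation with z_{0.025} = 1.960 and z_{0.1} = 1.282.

n₁ = 31

With allocation ratio k = n₂/n₁ = 1.5, Var(x̄₁−x̄₂) = σ²(1/n₁ + 1/(k·n₁)) = σ²·(k+1)/(k·n₁).
So n₁ = (1 + 1/k)·((z_{α/2} + z_β)/d)² = 1.667 × (3.242/0.76)².
n₁ = 1.667 × 18.20 = 30.3.
Round up: n₁ = 31, giving n₂ = ⌈1.5 × 31⌉ = ⌈46.5⌉ = 47.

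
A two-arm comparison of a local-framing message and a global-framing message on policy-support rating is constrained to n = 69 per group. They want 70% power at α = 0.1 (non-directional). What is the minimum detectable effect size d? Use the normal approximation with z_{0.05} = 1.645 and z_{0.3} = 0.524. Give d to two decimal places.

d_min ≈ 0.37

For two independent groups of n = 69 each: d_min = (z_{α/2} + z_β)·√(2/n).
z-sum = 1.645 + 0.524 = 2.169.
d_min = 2.169 × √(2/69) = 2.169 × 0.1703 = 0.369.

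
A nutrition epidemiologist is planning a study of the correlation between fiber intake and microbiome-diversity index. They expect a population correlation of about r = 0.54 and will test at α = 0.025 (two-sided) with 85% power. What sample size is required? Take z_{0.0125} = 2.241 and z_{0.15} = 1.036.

Fisher's z: C = ½·ln((1+r)/(1−r)) = ½·ln(3.3478) = 0.6042.
n = ((z_{α/2} + z_β)/C)² + 3.
(2.241 + 1.036) / 0.6042 = 3.277 / 0.6042 = 5.424.
n = 5.424² + 3 = 29.42 + 3 = 32.4.
Round up.

n = 33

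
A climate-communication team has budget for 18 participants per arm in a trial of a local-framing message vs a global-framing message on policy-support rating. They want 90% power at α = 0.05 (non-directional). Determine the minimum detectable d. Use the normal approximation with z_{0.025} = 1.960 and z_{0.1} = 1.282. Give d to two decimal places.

d_min ≈ 1.08

For two independent groups of n = 18 each: d_min = (z_{α/2} + z_β)·√(2/n).
z-sum = 1.960 + 1.282 = 3.242.
d_min = 3.242 × √(2/18) = 3.242 × 0.3333 = 1.081.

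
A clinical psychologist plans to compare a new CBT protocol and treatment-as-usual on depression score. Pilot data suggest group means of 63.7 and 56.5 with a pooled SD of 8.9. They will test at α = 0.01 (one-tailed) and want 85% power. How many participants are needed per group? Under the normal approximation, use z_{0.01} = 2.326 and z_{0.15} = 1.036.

n = 35 per group

Cohen's d = |M₁ − M₂| / SD_pooled = |63.7 − 56.5| / 8.9 = 7.2 / 8.9 = 0.809.
For two independent groups with equal n: n = 2·((z_{α} + z_β) / d)².
z_{α} + z_β = 2.326 + 1.036 = 3.362.
n = 2 × (3.362 / 0.809)² = 2 × 4.156² = 2 × 17.27 = 34.5.
Round up to the next whole participant.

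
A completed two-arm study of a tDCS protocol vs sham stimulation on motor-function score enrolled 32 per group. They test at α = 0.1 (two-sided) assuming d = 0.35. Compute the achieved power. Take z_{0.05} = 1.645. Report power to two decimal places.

power ≈ 0.40

For two equal groups, power = Φ(d·√(n/2) − z_{α/2}).
d·√(n/2) = 0.35 × √(32/2) = 0.35 × 4.000 = 1.400.
z_β = 1.400 − 1.645 = -0.245.
Power = Φ(-0.245) = 0.403.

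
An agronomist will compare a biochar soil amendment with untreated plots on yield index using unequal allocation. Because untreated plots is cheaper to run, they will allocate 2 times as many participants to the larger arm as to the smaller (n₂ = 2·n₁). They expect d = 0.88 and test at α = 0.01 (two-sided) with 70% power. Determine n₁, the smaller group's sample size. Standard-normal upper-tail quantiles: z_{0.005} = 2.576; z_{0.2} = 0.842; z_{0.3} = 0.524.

With allocation ratio k = n₂/n₁ = 2, Var(x̄₁−x̄₂) = σ²(1/n₁ + 1/(k·n₁)) = σ²·(k+1)/(k·n₁).
So n₁ = (1 + 1/k)·((z_{α/2} + z_β)/d)² = 1.500 × (3.100/0.88)².
n₁ = 1.500 × 12.41 = 18.6.
Round up: n₁ = 19, giving n₂ = 2 × 19 = 38.

n₁ = 19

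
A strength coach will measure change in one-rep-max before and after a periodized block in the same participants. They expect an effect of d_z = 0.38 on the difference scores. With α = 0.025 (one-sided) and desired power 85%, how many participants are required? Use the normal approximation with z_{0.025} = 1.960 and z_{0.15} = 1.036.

n = 63 pairs

For a paired (one-sample on differences) test: n = ((z_{α} + z_β) / d)².
z_{α} + z_β = 1.960 + 1.036 = 2.996.
n = (2.996 / 0.38)² = 7.884² = 62.16.
Round up.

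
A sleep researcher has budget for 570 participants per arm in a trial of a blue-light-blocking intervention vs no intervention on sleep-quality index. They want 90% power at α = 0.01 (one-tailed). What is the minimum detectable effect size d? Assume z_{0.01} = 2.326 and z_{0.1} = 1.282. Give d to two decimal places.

d_min ≈ 0.21

For two independent groups of n = 570 each: d_min = (z_{α} + z_β)·√(2/n).
z-sum = 2.326 + 1.282 = 3.608.
d_min = 3.608 × √(2/570) = 3.608 × 0.0592 = 0.214.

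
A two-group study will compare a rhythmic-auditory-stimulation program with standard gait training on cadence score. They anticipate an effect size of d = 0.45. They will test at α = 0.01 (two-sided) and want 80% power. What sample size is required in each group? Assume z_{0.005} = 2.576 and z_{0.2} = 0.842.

n = 116 per group

For two independent groups with equal n: n = 2·((z_{α/2} + z_β) / d)².
z_{α/2} + z_β = 2.576 + 0.842 = 3.418.
n = 2 × (3.418 / 0.45)² = 2 × 7.596² = 2 × 57.69 = 115.4.
Round up to the next whole participant.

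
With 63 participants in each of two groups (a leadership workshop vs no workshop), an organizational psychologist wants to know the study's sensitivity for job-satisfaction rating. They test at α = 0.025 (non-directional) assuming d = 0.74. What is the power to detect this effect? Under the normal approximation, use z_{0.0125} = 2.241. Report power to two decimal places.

For two equal groups, power = Φ(d·√(n/2) − z_{α/2}).
d·√(n/2) = 0.74 × √(63/2) = 0.74 × 5.612 = 4.153.
z_β = 4.153 − 2.241 = 1.912.
Power = Φ(1.912) = 0.972.

power ≈ 0.97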